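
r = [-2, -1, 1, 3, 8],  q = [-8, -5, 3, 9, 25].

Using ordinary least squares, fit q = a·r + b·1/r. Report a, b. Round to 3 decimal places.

AᵀA·[a, b]ᵀ = Aᵀq reads: 79·a + 5·b = 251;  5·a + (1369/576)·b = 145/8.
Eliminating b: (1369/576)·(row 1) − 5·(row 2) gives (93751/576)·a = (1369/576)·251 − 5·(145/8) = 291419/576, so a = 291419/93751.
Then b = ((145/8) − 5·(291419/93751))/(1369/576) = 101880/93751.

a = 3.108, b = 1.087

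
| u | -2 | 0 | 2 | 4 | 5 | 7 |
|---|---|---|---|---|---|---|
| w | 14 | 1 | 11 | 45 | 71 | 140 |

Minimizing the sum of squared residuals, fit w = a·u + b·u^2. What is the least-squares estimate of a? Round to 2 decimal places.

Sums needed: Σu·u = 98, Σu·u^2 = 532, Σu^2·u^2 = 3314.
And Σu·w = 1509, Σu^2·w = 9455.
So MᵀM·[a, b]ᵀ = Mᵀw: [[98, 532]; [532, 3314]]·[a, b]ᵀ = [1509, 9455]ᵀ.
Eliminating b: 3314·(row 1) − 532·(row 2) gives 41748·a = 3314·1509 − 532·9455 = -29234, so a = -14617/20874.
Then b = (9455 − 532·(-14617/20874))/3314 = 8843/2982.

a = -0.70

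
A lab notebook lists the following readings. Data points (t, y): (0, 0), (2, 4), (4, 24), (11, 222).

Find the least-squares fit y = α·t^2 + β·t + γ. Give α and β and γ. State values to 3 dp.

AᵀA·[α, β, γ]ᵀ = Aᵀy reads: 14913·α + 1403·β + 141·γ = 27262;  1403·α + 141·β + 17·γ = 2546;  141·α + 17·β + 4·γ = 250.
Solving the 3×3 system (Gaussian elimination) gives α = 7604/3755, β = -39358/18775, γ = 504/18775.

α = 2.025, β = -2.096, γ = 0.027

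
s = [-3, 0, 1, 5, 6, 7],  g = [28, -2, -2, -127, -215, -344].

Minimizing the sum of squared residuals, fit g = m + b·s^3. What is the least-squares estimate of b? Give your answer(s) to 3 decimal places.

From the data, Σ1 = 6, Σs^3 = 658, Σs^3·s^3 = 180660.
For Xᵀg: Σg = -662, Σs^3·g = -181065.
Normal equations: [[6, 658]; [658, 180660]]·[m, b]ᵀ = [-662, -181065]ᵀ.
Eliminating b: 180660·(row 1) − 658·(row 2) gives 650996·m = 180660·(-662) − 658·(-181065) = -456150, so m = -228075/325498.
Then b = ((-181065) − 658·(-228075/325498))/180660 = -325397/325498.

b = -1.000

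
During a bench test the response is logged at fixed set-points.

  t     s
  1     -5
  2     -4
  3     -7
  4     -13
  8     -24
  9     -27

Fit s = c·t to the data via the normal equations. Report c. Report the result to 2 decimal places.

The normal system MᵀM·[c]ᵀ = Mᵀs is [[175]]·[c]ᵀ = [-521]ᵀ.
c = (-521)/175 = -2.97714.

c = -2.98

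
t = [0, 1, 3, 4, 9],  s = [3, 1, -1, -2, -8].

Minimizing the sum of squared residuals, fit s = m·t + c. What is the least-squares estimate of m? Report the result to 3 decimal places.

m = -1.183

The normal system MᵀM·[m, c]ᵀ = Mᵀs is [[107, 17]; [17, 5]]·[m, c]ᵀ = [-82, -7]ᵀ.
Eliminating c: 5·(row 1) − 17·(row 2) gives 246·m = 5·(-82) − 17·(-7) = -291, so m = -97/82.
Then c = ((-7) − 17·(-97/82))/5 = 215/82.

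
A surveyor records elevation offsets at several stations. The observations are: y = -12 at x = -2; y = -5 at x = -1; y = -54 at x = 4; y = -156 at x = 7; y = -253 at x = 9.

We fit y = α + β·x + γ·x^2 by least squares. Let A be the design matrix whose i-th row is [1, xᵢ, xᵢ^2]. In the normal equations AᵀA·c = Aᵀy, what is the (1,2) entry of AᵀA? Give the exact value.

Row 1 ↔ basis 1, column 2 ↔ basis x, so (AᵀA)_{1,2} = Σᵢ x = (1)·(-2) + (1)·(-1) + (1)·(4) + (1)·(7) + (1)·(9) = 17.

17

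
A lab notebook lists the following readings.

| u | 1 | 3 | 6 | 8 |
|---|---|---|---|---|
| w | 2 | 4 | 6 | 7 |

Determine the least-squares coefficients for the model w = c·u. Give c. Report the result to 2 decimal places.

c = 0.96

XᵀX·[c]ᵀ = Xᵀw reads: 110·c = 106.
Hence c = 106 / 110 ≈ 0.963636.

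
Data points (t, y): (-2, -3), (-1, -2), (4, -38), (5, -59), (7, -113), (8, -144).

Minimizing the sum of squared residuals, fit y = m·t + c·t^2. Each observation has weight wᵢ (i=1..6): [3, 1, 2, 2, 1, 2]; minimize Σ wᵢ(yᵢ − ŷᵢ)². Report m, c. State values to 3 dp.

m = -1.863, c = -2.013

XᵀWX·[m, c]ᵀ = XᵀWy reads: 272·m + 1720·c = -3969;  1720·m + 12404·c = -28173.
(Σwᵢ·t·t = 272, Σwᵢ·t·t^2 = 1720, Σwᵢ·t^2·t^2 = 12404, Σwᵢ·t·y = -3969, Σwᵢ·t^2·y = -28173.)
Δ = 272·12404 − 1720² = 415488.
m = ((-3969)·12404 − 1720·(-28173))/415488 = -64493/34624; c = (272·(-28173) − 1720·(-3969))/415488 = -34849/17312.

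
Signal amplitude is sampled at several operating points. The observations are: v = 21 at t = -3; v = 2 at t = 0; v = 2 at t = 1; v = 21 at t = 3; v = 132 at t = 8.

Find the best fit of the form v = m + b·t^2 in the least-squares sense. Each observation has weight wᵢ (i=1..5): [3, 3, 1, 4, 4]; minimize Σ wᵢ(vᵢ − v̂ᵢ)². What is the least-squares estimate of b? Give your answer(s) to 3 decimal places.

Compute the Gram sums: Σwᵢ·1 = 15, Σwᵢ·t^2 = 320, Σwᵢ·t^2·t^2 = 16952.
Right-hand side: Σwᵢ·v = 683, Σwᵢ·t^2·v = 35117.
AᵀWA·[m, b]ᵀ = AᵀWv becomes [[15, 320]; [320, 16952]]·[m, b]ᵀ = [683, 35117]ᵀ.
Eliminating b: 16952·(row 1) − 320·(row 2) gives 151880·m = 16952·683 − 320·35117 = 340776, so m = 42597/18985.
Then b = (35117 − 320·(42597/18985))/16952 = 61639/30376.

b = 2.029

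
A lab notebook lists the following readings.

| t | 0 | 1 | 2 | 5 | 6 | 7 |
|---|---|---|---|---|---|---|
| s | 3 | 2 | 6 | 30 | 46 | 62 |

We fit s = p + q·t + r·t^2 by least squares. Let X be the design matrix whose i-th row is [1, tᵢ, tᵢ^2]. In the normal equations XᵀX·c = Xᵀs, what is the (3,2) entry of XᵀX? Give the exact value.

Row 3 ↔ basis t^2, column 2 ↔ basis t, so (XᵀX)_{3,2} = Σᵢ (t^2)·(t) = (0)·(0) + (1)·(1) + (4)·(2) + (25)·(5) + (36)·(6) + (49)·(7) = 693.

693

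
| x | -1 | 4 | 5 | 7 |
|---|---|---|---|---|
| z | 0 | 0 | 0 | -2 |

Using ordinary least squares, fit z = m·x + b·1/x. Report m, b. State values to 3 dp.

Sums needed: Σx·x = 91, Σx·1/x = 4, Σ1/x·1/x = 22009/19600.
Moment sums: Σx·z = -14, Σ1/x·z = -2/7.
So MᵀM·[m, b]ᵀ = Mᵀz: [[91, 4]; [4, 22009/19600]]·[m, b]ᵀ = [-14, -2/7]ᵀ.
Δ = 91·(22009/19600) − 4² = 241317/2800.
m = ((-14)·(22009/19600) − 4·(-2/7))/(241317/2800) = -13606/80439; b = (91·(-2/7) − 4·(-14))/(241317/2800) = 28000/80439.

m = -0.169, b = 0.348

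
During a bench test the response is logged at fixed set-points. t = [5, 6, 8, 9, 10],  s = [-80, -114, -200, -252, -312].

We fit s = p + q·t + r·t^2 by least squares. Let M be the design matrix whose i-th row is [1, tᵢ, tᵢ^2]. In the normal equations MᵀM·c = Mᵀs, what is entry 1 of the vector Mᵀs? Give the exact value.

Entry 1 ↔ basis 1, so (Mᵀs)_{1} = Σᵢ sᵢ = (1)·(-80) + (1)·(-114) + (1)·(-200) + (1)·(-252) + (1)·(-312) = -958.

-958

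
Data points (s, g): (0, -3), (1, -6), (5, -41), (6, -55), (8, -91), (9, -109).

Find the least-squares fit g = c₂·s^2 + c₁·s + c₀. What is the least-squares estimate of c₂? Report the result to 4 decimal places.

Normal-equation sums: Σs^2·s^2 = 12579, Σs^2·s = 1583, Σs^2 = 207, Σs·s = 207, Σs = 29, Σ1 = 6.
Right-hand side: Σs^2·g = -17664, Σs·g = -2250, Σg = -305.
Normal equations: [[12579, 1583, 207]; [1583, 207, 29]; [207, 29, 6]]·[c₂, c₁, c₀]ᵀ = [-17664, -2250, -305]ᵀ.
Inverting the 3×3 Gram matrix, [c₂, c₁, c₀]ᵀ = [-38051/36150, -5867/2410, -49754/18075]ᵀ.

c₂ = -1.0526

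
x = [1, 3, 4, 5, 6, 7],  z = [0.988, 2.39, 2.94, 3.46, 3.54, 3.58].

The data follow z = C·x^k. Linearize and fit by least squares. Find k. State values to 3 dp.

k = 0.695

Let Y = ln z. Fitting Y = k·ln x + ln C by least squares:
Σln x = 7.8320, Σ(ln x)² = 12.7160, Σln z = 5.7184, Σln x·ln z = 9.1967.
Normal system: [[12.7160, 7.8320]; [7.8320, 6]]·[k, ln C]ᵀ = [9.1967, 5.7184]ᵀ.
Slope k = (n·Σln x·ln z − Σln x·Σln z)/(n·Σ(ln x)² − (Σln x)²) = (6·9.1967 − 7.8320·5.7184)/14.9557 = 0.69497; ln C = (Σln z − k·Σln x)/n = 0.04590.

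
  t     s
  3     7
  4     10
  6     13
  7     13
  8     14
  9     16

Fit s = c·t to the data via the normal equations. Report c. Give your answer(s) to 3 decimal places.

c = 1.906

Sums needed: Σt·t = 255.
Moment sums: Σt·s = 486.
c = 486/255 = 1.90588.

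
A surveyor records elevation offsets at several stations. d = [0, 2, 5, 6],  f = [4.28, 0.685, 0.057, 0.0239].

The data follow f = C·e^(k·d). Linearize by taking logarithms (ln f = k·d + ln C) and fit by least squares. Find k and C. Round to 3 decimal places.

k = -0.859, C = 4.095

Taking logs, ln f = k·d + ln C, so regress ln f on d.
AᵀA = [[65.0000, 13.0000]; [13.0000, 4]], rhs = [-37.4835, -5.5230]ᵀ  (here Σd = 13.0000, Σ(d)² = 65.0000, Σln f = -5.5230, Σd·ln f = -37.4835).
Δ = 65.0000·4 − (13.0000)² = 91.0000; k = (-37.4835·4 − 13.0000·-5.5230)/91.0000 = -0.85863, ln C = (65.0000·-5.5230 − 13.0000·-37.4835)/91.0000 = 1.40980, so C = exp(1.40980) = 4.09516.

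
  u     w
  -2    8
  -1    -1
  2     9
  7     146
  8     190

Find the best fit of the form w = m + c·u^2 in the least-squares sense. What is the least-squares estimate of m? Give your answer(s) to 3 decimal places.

XᵀX·[m, c]ᵀ = Xᵀw reads: 5·m + 122·c = 352;  122·m + 6530·c = 19381.
Δ = 5·6530 − 122² = 17766.
m = (352·6530 − 122·19381)/17766 = -10987/2961; c = (5·19381 − 122·352)/17766 = 17987/5922.

m = -3.711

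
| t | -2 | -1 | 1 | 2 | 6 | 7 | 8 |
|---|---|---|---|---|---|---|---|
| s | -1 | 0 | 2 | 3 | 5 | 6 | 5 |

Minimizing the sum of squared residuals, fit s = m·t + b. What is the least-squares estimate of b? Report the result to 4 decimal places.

b = 0.9196

Entries of XᵀX: Σt·t = 159, Σt = 21, Σ1 = 7.
Right-hand side: Σt·s = 122, Σs = 20.
Δ = 159·7 − 21² = 672.
m = (122·7 − 21·20)/672 = 31/48; b = (159·20 − 21·122)/672 = 103/112.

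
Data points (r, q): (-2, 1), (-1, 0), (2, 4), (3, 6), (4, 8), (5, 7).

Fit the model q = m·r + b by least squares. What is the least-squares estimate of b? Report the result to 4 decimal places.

With design matrix X, XᵀX = [[59, 11]; [11, 6]] and Xᵀq = [91, 26]ᵀ.
det = 59·6 − 11² = 233.
m = (91·6 − 11·26)/233 = 260/233; b = (59·26 − 11·91)/233 = 533/233.

b = 2.2876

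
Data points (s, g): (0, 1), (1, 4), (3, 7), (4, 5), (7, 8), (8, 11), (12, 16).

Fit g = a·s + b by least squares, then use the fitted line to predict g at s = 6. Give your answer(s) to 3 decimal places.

ĝ = 8.549

The normal system XᵀX·[a, b]ᵀ = Xᵀg is [[283, 35]; [35, 7]]·[a, b]ᵀ = [381, 52]ᵀ.
Δ = 283·7 − 35² = 756.
a = (381·7 − 35·52)/756 = 121/108; b = (283·52 − 35·381)/756 = 1381/756.
At s = 6: ĝ = (121/108)·(6) + (1381/756)·(1) = 6463/756.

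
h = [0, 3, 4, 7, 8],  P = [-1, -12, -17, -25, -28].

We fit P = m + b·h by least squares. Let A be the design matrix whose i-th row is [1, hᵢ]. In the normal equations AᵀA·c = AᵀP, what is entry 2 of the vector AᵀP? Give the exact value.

-503

Entry 2 ↔ basis h, so (AᵀP)_{2} = Σᵢ (h)·Pᵢ = (0)·(-1) + (3)·(-12) + (4)·(-17) + (7)·(-25) + (8)·(-28) = -503.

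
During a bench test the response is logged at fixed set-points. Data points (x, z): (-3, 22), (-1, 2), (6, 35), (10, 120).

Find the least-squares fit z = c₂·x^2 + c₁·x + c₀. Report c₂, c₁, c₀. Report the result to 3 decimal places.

MᵀM·[c₂, c₁, c₀]ᵀ = Mᵀz reads: 11378·c₂ + 1188·c₁ + 146·c₀ = 13460;  1188·c₂ + 146·c₁ + 12·c₀ = 1342;  146·c₂ + 12·c₁ + 4·c₀ = 179.
(Σx^2·x^2 = 11378, Σx^2·x = 1188, Σx^2 = 146, Σx·x = 146, Σx = 12, Σ1 = 4, Σx^2·z = 13460, Σx·z = 1342, Σz = 179.)
Solving the 3×3 system (Gaussian elimination) gives c₂ = 31633/20578, c₁ = -32543/10289, c₀ = -38481/20578.

c₂ = 1.537, c₁ = -3.163, c₀ = -1.870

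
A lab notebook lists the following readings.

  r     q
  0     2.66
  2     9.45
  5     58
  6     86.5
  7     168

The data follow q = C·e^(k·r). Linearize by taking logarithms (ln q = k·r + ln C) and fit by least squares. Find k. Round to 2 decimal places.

k = 0.59

Taking logs, ln q = k·r + ln C, so regress ln q on r.
Σr = 20.0000, Σ(r)² = 114.0000, Σln q = 16.8689, Σr·ln q = 87.4229.
Equations: 114.0000·k + 20.0000·ln C = 87.4229;  20.0000·k + 5·ln C = 16.8689.
Solving (det = 170.0000): k = 0.58668, ln C = 1.02704.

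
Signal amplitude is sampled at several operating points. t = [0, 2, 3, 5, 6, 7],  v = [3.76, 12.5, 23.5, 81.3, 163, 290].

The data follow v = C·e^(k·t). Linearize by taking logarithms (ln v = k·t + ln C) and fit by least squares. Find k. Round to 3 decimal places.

k = 0.625

Linearized form: ln v = k·t + ln C. From the 6 transformed points,
XᵀX = [[123.0000, 23.0000]; [23.0000, 6]], rhs = [106.7649, 22.1689]ᵀ  (here Σt = 23.0000, Σ(t)² = 123.0000, Σln v = 22.1689, Σt·ln v = 106.7649).
Slope k = (n·Σt·ln v − Σt·Σln v)/(n·Σ(t)² − (Σt)²) = (6·106.7649 − 23.0000·22.1689)/209.0000 = 0.62538; ln C = (Σln v − k·Σt)/n = 1.29754.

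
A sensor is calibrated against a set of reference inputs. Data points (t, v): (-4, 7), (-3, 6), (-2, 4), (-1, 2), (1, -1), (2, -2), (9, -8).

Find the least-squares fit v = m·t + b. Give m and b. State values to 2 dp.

m = -1.17, b = 1.48

Normal-equation sums: Σt·t = 116, Σt = 2, Σ1 = 7.
Right-hand side: Σt·v = -133, Σv = 8.
Determinant 116·7 − 2² = 808.
m = ((-133)·7 − 2·8)/808 = -947/808; b = (116·8 − 2·(-133))/808 = 597/404.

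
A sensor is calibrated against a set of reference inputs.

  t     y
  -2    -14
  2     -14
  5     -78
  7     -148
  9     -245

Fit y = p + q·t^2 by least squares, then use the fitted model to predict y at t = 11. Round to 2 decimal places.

Compute the Gram sums: Σ1 = 5, Σt^2 = 163, Σt^2·t^2 = 9619.
Right-hand side: Σy = -499, Σt^2·y = -29159.
XᵀX·[p, q]ᵀ = Xᵀy becomes [[5, 163]; [163, 9619]]·[p, q]ᵀ = [-499, -29159]ᵀ.
Determinant 5·9619 − 163² = 21526.
p = ((-499)·9619 − 163·(-29159))/21526 = -23482/10763; q = (5·(-29159) − 163·(-499))/21526 = -32229/10763.
At t = 11: ŷ = (-23482/10763)·(1) + (-32229/10763)·(121) = -3923191/10763.

ŷ = -364.51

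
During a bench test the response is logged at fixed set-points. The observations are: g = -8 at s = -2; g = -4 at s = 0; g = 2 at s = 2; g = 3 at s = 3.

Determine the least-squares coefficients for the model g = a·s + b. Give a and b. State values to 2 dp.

With design matrix X, XᵀX = [[17, 3]; [3, 4]] and Xᵀg = [29, -7]ᵀ.
Eliminating b: 4·(row 1) − 3·(row 2) gives 59·a = 4·29 − 3·(-7) = 137, so a = 137/59.
Then b = ((-7) − 3·(137/59))/4 = -206/59.

a = 2.32, b = -3.49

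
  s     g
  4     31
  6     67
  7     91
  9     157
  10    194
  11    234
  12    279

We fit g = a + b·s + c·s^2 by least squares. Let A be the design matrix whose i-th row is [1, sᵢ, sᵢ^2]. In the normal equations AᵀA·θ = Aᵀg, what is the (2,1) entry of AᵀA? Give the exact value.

Row 2 ↔ basis s, column 1 ↔ basis 1, so (AᵀA)_{2,1} = Σᵢ s = (4)·(1) + (6)·(1) + (7)·(1) + (9)·(1) + (10)·(1) + (11)·(1) + (12)·(1) = 59.

59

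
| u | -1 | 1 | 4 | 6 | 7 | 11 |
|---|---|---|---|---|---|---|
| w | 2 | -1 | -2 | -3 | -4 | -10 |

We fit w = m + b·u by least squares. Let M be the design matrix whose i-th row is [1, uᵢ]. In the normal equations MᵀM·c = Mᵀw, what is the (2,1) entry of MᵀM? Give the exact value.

Row 2 ↔ basis u, column 1 ↔ basis 1, so (MᵀM)_{2,1} = Σᵢ u = (-1)·(1) + (1)·(1) + (4)·(1) + (6)·(1) + (7)·(1) + (11)·(1) = 28.

28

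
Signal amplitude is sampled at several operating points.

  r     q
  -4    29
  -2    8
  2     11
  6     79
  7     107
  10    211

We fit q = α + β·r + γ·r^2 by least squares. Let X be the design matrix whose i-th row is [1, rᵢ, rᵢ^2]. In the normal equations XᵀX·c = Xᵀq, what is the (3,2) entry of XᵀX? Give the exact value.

Row 3 ↔ basis r^2, column 2 ↔ basis r, so (XᵀX)_{3,2} = Σᵢ (r^2)·(r) = (16)·(-4) + (4)·(-2) + (4)·(2) + (36)·(6) + (49)·(7) + (100)·(10) = 1495.

1495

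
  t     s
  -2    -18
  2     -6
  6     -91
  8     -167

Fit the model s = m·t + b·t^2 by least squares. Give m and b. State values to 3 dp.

m = 2.829, b = -2.972

MᵀM·[m, b]ᵀ = Mᵀs reads: 108·m + 728·b = -1858;  728·m + 5424·b = -14060.
(Σt·t = 108, Σt·t^2 = 728, Σt^2·t^2 = 5424, Σt·s = -1858, Σt^2·s = -14060.)
Eliminating b: 5424·(row 1) − 728·(row 2) gives 55808·m = 5424·(-1858) − 728·(-14060) = 157888, so m = 2467/872.
Then b = ((-14060) − 728·(2467/872))/5424 = -5183/1744.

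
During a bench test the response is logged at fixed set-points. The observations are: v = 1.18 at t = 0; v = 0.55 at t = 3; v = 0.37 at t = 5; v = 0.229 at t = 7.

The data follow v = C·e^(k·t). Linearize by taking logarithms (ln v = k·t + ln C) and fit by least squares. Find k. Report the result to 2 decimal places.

Let Y = ln v. Fitting Y = k·t + ln C by least squares:
Σt = 15.0000, Σ(t)² = 83.0000, Σln v = -2.9006, Σt·ln v = -17.0830.
Equations: 83.0000·k + 15.0000·ln C = -17.0830;  15.0000·k + 4·ln C = -2.9006.
Δ = 83.0000·4 − (15.0000)² = 107.0000; k = (-17.0830·4 − 15.0000·-2.9006)/107.0000 = -0.23199, ln C = (83.0000·-2.9006 − 15.0000·-17.0830)/107.0000 = 0.14481.

k = -0.23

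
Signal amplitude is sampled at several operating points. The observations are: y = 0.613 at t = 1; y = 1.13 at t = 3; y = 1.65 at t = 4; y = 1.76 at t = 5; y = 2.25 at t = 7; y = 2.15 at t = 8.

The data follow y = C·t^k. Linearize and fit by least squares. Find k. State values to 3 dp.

With ln yᵢ as the transformed response and ln tᵢ as the regressor:
Over the data: Σln t = 8.1197, Σ(ln t)² = 13.8297, Σln y = 2.2753, Σln t·ln y = 4.9081.
Normal system: [[13.8297, 8.1197]; [8.1197, 6]]·[k, ln C]ᵀ = [4.9081, 2.2753]ᵀ.
Slope k = (n·Σln t·ln y − Σln t·Σln y)/(n·Σ(ln t)² − (Σln t)²) = (6·4.9081 − 8.1197·2.2753)/17.0487 = 0.64366; ln C = (Σln y − k·Σln t)/n = -0.49184.

k = 0.644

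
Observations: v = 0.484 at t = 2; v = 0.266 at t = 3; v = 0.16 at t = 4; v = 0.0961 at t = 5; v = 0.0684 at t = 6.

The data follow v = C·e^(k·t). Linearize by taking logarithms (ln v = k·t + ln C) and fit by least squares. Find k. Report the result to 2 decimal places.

k = -0.49

Linearized form: ln v = k·t + ln C. From the 5 transformed points,
Sums: Σt = 20.0000, Σ(t)² = 90.0000, Σln v = -8.9073, Σt·ln v = -40.5606.
Normal system: [[90.0000, 20.0000]; [20.0000, 5]]·[k, ln C]ᵀ = [-40.5606, -8.9073]ᵀ.
Solving (det = 50.0000): k = -0.49315, ln C = 0.19116.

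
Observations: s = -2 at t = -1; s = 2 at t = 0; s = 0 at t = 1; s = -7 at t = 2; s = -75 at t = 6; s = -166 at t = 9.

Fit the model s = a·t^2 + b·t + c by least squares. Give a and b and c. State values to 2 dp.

Compute the Gram sums: Σt^2·t^2 = 7875, Σt^2·t = 953, Σt^2 = 123, Σt·t = 123, Σt = 17, Σ1 = 6.
Right-hand side: Σt^2·s = -16176, Σt·s = -1956, Σs = -248.
Inverting the 3×3 Gram matrix, [a, b, c]ᵀ = [-108617/52800, -2303/17600, 3989/3300]ᵀ.

a = -2.06, b = -0.13, c = 1.21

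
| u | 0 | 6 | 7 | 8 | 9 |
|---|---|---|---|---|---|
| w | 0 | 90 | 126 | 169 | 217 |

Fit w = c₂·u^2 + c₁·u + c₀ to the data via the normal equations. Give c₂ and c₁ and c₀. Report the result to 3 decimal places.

Setting ∂/∂c₂ … = 0 gives: 14354·c₂ + 1800·c₁ + 230·c₀ = 37807;  1800·c₂ + 230·c₁ + 30·c₀ = 4727;  230·c₂ + 30·c₁ + 5·c₀ = 602.
Inverting the 3×3 Gram matrix, [c₂, c₁, c₀]ᵀ = [749/246, -1343/410, -2/615]ᵀ.

c₂ = 3.045, c₁ = -3.276, c₀ = -0.003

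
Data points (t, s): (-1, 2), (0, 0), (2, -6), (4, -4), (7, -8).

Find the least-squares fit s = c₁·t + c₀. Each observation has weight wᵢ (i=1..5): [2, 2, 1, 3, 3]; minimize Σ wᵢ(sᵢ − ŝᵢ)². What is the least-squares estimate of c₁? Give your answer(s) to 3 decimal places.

Sums needed: Σwᵢ·t·t = 201, Σwᵢ·t = 33, Σwᵢ·1 = 11.
Moment sums: Σwᵢ·t·s = -232, Σwᵢ·s = -38.
Δ = 201·11 − 33² = 1122.
c₁ = ((-232)·11 − 33·(-38))/1122 = -59/51; c₀ = (201·(-38) − 33·(-232))/1122 = 3/187.

c₁ = -1.157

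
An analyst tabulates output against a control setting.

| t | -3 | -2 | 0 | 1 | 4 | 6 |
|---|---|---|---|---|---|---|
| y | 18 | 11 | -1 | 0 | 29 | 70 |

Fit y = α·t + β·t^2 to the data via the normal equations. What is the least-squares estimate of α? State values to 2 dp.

α = -0.53

The normal equations are: 66·α + 246·β = 460;  246·α + 1650·β = 3190.
Δ = 66·1650 − 246² = 48384.
α = (460·1650 − 246·3190)/48384 = -715/1344; β = (66·3190 − 246·460)/48384 = 2705/1344.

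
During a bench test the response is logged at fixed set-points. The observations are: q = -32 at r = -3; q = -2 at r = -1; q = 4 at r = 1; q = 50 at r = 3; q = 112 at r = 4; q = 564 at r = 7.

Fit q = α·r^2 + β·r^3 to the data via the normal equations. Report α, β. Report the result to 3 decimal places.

α = 0.981, β = 1.504

Sums needed: Σr^2·r^2 = 2821, Σr^2·r^3 = 17831, Σr^3·r^3 = 123205.
For Mᵀq: Σr^2·q = 29592, Σr^3·q = 202840.
Normal equations: [[2821, 17831]; [17831, 123205]]·[α, β]ᵀ = [29592, 202840]ᵀ.
det = 2821·123205 − 17831² = 29616744.
α = (29592·123205 − 17831·202840)/29616744 = 3630290/3702093; β = (2821·202840 − 17831·29592)/29616744 = 5569586/3702093.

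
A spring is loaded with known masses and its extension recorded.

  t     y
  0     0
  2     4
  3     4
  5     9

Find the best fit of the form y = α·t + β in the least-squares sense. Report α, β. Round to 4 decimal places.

α = 1.7308, β = -0.0769

MᵀM·[α, β]ᵀ = Mᵀy reads: 38·α + 10·β = 65;  10·α + 4·β = 17.
(Σt·t = 38, Σt = 10, Σ1 = 4, Σt·y = 65, Σy = 17.)
Eliminating β: 4·(row 1) − 10·(row 2) gives 52·α = 4·65 − 10·17 = 90, so α = 45/26.
Then β = (17 − 10·(45/26))/4 = -1/13.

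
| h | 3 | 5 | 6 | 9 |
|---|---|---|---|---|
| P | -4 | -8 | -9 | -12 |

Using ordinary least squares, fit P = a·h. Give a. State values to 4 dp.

Sums needed: Σh·h = 151.
Moment sums: Σh·P = -214.
Hence a = -214 / 151 ≈ -1.41722.

a = -1.4172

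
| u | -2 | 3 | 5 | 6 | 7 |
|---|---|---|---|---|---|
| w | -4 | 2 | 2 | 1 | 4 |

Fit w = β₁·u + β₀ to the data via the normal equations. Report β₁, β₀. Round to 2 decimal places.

β₁ = 0.77, β₀ = -1.92

With design matrix M, MᵀM = [[123, 19]; [19, 5]] and Mᵀw = [58, 5]ᵀ.
Δ = 123·5 − 19² = 254.
β₁ = (58·5 − 19·5)/254 = 195/254; β₀ = (123·5 − 19·58)/254 = -487/254.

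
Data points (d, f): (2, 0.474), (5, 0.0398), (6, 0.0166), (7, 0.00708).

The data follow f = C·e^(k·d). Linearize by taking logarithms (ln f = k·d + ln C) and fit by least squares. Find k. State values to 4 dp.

Let Y = ln f. Fitting Y = k·d + ln C by least squares:
Σd = 20.0000, Σ(d)² = 114.0000, Σln f = -13.0193, Σd·ln f = -76.8560.
Equations: 114.0000·k + 20.0000·ln C = -76.8560;  20.0000·k + 4·ln C = -13.0193.
Slope k = (n·Σd·ln f − Σd·Σln f)/(n·Σ(d)² − (Σd)²) = (4·-76.8560 − 20.0000·-13.0193)/56.0000 = -0.83998; ln C = (Σln f − k·Σd)/n = 0.94507.

k = -0.8400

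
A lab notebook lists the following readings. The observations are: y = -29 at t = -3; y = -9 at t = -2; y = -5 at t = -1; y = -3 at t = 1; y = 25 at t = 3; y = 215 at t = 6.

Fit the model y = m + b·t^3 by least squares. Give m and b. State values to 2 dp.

Compute the Gram sums: Σ1 = 6, Σt^3 = 208, Σt^3·t^3 = 48180.
Right-hand side: Σy = 194, Σt^3·y = 47972.
So MᵀM·[m, b]ᵀ = Mᵀy: [[6, 208]; [208, 48180]]·[m, b]ᵀ = [194, 47972]ᵀ.
Eliminating b: 48180·(row 1) − 208·(row 2) gives 245816·m = 48180·194 − 208·47972 = -631256, so m = -78907/30727.
Then b = (47972 − 208·(-78907/30727))/48180 = 30935/30727.

m = -2.57, b = 1.01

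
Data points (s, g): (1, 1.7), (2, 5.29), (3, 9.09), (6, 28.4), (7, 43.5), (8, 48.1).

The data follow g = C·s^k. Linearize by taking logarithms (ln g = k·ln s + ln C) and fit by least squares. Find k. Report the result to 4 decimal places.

k = 1.6214

Let Y = ln g. Fitting Y = k·ln s + ln C by least squares:
XᵀX = [[13.0084, 7.6089]; [7.6089, 6]], rhs = [24.9711, 15.3961]ᵀ  (here Σln s = 7.6089, Σ(ln s)² = 13.0084, Σln g = 15.3961, Σln s·ln g = 24.9711).
Slope k = (n·Σln s·ln g − Σln s·Σln g)/(n·Σ(ln s)² − (Σln s)²) = (6·24.9711 − 7.6089·15.3961)/20.1558 = 1.62138; ln C = (Σln g − k·Σln s)/n = 0.50986.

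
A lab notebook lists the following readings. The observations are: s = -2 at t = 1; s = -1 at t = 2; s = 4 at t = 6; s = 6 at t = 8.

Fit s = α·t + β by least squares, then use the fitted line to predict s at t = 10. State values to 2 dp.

ŝ = 8.47

Sums needed: Σt·t = 105, Σt = 17, Σ1 = 4.
For Xᵀs: Σt·s = 68, Σs = 7.
Normal equations: [[105, 17]; [17, 4]]·[α, β]ᵀ = [68, 7]ᵀ.
Determinant 105·4 − 17² = 131.
α = (68·4 − 17·7)/131 = 153/131; β = (105·7 − 17·68)/131 = -421/131.
At t = 10: ŝ = (153/131)·(10) + (-421/131)·(1) = 1109/131.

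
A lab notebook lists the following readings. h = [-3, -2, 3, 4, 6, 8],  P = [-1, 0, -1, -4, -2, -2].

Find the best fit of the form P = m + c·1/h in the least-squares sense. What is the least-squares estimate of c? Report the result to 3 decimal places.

The normal equations are: 6·m + (1/24)·c = -10;  (1/24)·m + (37/64)·c = -19/12.
Eliminating c: (37/64)·(row 1) − (1/24)·(row 2) gives (1997/576)·m = (37/64)·(-10) − (1/24)·(-19/12) = -823/144, so m = -3292/1997.
Then c = ((-19/12) − (1/24)·(-3292/1997))/(37/64) = -5232/1997.

c = -2.620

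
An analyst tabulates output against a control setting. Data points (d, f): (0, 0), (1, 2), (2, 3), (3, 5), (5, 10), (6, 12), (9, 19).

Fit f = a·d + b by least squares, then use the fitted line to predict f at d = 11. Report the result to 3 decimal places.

Sums needed: Σd·d = 156, Σd = 26, Σ1 = 7.
Right-hand side: Σd·f = 316, Σf = 51.
Δ = 156·7 − 26² = 416.
a = (316·7 − 26·51)/416 = 443/208; b = (156·51 − 26·316)/416 = -5/8.
At d = 11: f̂ = (443/208)·(11) + (-5/8)·(1) = 4743/208.

f̂ = 22.803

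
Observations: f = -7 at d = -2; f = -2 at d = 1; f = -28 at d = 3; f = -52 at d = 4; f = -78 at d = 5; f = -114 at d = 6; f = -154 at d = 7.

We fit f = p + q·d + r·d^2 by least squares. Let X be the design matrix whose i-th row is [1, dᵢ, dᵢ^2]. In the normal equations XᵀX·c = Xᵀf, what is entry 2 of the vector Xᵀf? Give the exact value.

-2432

Entry 2 ↔ basis d, so (Xᵀf)_{2} = Σᵢ (d)·fᵢ = (-2)·(-7) + (1)·(-2) + (3)·(-28) + (4)·(-52) + (5)·(-78) + (6)·(-114) + (7)·(-154) = -2432.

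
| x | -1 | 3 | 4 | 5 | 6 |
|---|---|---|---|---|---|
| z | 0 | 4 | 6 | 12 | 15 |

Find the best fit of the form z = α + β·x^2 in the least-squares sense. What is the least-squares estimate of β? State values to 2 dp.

Setting ∂/∂α … = 0 gives: 5·α + 87·β = 37;  87·α + 2259·β = 972.
Eliminating β: 2259·(row 1) − 87·(row 2) gives 3726·α = 2259·37 − 87·972 = -981, so α = -109/414.
Then β = (972 − 87·(-109/414))/2259 = 547/1242.

β = 0.44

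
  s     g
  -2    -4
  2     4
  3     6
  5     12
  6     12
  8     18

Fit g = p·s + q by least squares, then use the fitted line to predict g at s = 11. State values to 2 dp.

With design matrix X, XᵀX = [[142, 22]; [22, 6]] and Xᵀg = [310, 48]ᵀ.
Eliminating q: 6·(row 1) − 22·(row 2) gives 368·p = 6·310 − 22·48 = 804, so p = 201/92.
Then q = (48 − 22·(201/92))/6 = -1/92.
At s = 11: ĝ = (201/92)·(11) + (-1/92)·(1) = 1105/46.

ĝ = 24.02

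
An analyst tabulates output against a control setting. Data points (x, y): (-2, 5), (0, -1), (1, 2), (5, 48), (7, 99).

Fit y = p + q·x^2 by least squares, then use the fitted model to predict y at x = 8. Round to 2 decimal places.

Normal-equation sums: Σ1 = 5, Σx^2 = 79, Σx^2·x^2 = 3043.
Right-hand side: Σy = 153, Σx^2·y = 6073.
Determinant 5·3043 − 79² = 8974.
p = (153·3043 − 79·6073)/8974 = -7094/4487; q = (5·6073 − 79·153)/8974 = 9139/4487.
At x = 8: ŷ = (-7094/4487)·(1) + (9139/4487)·(64) = 577802/4487.

ŷ = 128.77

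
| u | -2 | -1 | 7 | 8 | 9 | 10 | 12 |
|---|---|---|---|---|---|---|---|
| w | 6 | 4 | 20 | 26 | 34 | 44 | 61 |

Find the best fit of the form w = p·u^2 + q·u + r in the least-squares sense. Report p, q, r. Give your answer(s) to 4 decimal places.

Forming AᵀA = [[43811, 4303, 443]; [4303, 443, 43]; [443, 43, 7]] and Aᵀw = [18610, 1810, 195]ᵀ gives AᵀA·[p, q, r]ᵀ = Aᵀw.
Solving the 3×3 system (Gaussian elimination) gives p = 267875/559524, q = -453955/559524, r = 118555/46627.

p = 0.4788, q = -0.8113, r = 2.5426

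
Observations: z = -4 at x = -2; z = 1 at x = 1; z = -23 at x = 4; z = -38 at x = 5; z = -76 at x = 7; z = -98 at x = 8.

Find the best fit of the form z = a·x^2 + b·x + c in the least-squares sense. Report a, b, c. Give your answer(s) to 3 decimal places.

Compute the Gram sums: Σx^2·x^2 = 7395, Σx^2·x = 1037, Σx^2 = 159, Σx·x = 159, Σx = 23, Σ1 = 6.
And Σx^2·z = -11329, Σx·z = -1589, Σz = -238.
MᵀM·[a, b, c]ᵀ = Mᵀz becomes [[7395, 1037, 159]; [1037, 159, 23]; [159, 23, 6]]·[a, b, c]ᵀ = [-11329, -1589, -238]ᵀ.
Inverting the 3×3 Gram matrix, [a, b, c]ᵀ = [-443/284, -197/1420, 1563/710]ᵀ.

a = -1.560, b = -0.139, c = 2.201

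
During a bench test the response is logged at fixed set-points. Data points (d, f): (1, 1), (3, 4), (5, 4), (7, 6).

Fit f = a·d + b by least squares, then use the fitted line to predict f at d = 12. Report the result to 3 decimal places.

The normal system MᵀM·[a, b]ᵀ = Mᵀf is [[84, 16]; [16, 4]]·[a, b]ᵀ = [75, 15]ᵀ.
Eliminating b: 4·(row 1) − 16·(row 2) gives 80·a = 4·75 − 16·15 = 60, so a = 3/4.
Then b = (15 − 16·(3/4))/4 = 3/4.
At d = 12: f̂ = (3/4)·(12) + (3/4)·(1) = 39/4.

f̂ = 9.750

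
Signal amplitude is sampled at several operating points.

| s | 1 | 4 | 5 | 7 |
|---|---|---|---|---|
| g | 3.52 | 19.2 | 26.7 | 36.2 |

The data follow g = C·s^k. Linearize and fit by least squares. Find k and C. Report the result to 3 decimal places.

k = 1.217, C = 3.555

With ln gᵢ as the transformed response and ln sᵢ as the regressor:
XᵀX = [[8.2987, 4.9416]; [4.9416, 4]], rhs = [16.3668, 11.0871]ᵀ  (here Σln s = 4.9416, Σ(ln s)² = 8.2987, Σln g = 11.0871, Σln s·ln g = 16.3668).
Slope k = (n·Σln s·ln g − Σln s·Σln g)/(n·Σ(ln s)² − (Σln s)²) = (4·16.3668 − 4.9416·11.0871)/8.7748 = 1.21698; ln C = (Σln g − k·Σln s)/n = 1.26830, so C = exp(1.26830) = 3.55480.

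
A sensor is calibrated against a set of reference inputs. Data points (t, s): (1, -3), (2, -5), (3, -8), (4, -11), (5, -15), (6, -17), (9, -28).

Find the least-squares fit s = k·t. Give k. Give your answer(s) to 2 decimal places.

k = -2.97

Forming AᵀA = [[172]] and Aᵀs = [-510]ᵀ gives AᵀA·[k]ᵀ = Aᵀs.
k = (-510)/172 = -2.96512.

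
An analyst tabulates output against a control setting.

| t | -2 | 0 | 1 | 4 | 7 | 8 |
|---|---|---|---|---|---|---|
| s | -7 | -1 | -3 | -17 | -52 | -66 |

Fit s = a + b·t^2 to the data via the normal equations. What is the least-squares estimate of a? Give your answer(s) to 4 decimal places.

a = -1.7812

From the data, Σ1 = 6, Σt^2 = 134, Σt^2·t^2 = 6770.
Moment sums: Σs = -146, Σt^2·s = -7075.
MᵀM·[a, b]ᵀ = Mᵀs becomes [[6, 134]; [134, 6770]]·[a, b]ᵀ = [-146, -7075]ᵀ.
det = 6·6770 − 134² = 22664.
a = ((-146)·6770 − 134·(-7075))/22664 = -20185/11332; b = (6·(-7075) − 134·(-146))/22664 = -11443/11332.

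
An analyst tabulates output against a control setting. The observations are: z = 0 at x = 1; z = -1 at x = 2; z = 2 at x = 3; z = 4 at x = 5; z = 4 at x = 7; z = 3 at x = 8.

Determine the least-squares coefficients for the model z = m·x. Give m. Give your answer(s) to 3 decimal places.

Compute the Gram sums: Σx·x = 152.
For Mᵀz: Σx·z = 76.
m = 76/152 = 0.5.

m = 0.500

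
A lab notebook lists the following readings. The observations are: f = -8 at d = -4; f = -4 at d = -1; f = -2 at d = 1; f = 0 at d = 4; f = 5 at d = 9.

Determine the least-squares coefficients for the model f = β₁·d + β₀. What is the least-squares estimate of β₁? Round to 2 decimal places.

Setting ∂/∂β₁ … = 0 gives: 115·β₁ + 9·β₀ = 79;  9·β₁ + 5·β₀ = -9.
Eliminating β₀: 5·(row 1) − 9·(row 2) gives 494·β₁ = 5·79 − 9·(-9) = 476, so β₁ = 238/247.
Then β₀ = ((-9) − 9·(238/247))/5 = -873/247.

β₁ = 0.96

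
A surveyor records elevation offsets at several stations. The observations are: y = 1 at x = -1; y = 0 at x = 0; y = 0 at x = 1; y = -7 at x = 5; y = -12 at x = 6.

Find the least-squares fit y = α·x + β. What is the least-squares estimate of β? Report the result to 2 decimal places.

Sums needed: Σx·x = 63, Σx = 11, Σ1 = 5.
And Σx·y = -108, Σy = -18.
Eliminating β: 5·(row 1) − 11·(row 2) gives 194·α = 5·(-108) − 11·(-18) = -342, so α = -171/97.
Then β = ((-18) − 11·(-171/97))/5 = 27/97.

β = 0.28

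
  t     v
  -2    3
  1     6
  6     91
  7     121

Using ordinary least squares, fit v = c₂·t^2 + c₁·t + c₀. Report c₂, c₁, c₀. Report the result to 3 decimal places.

c₂ = 2.026, c₁ = 2.939, c₀ = 0.851

XᵀX·[c₂, c₁, c₀]ᵀ = Xᵀv reads: 3714·c₂ + 552·c₁ + 90·c₀ = 9223;  552·c₂ + 90·c₁ + 12·c₀ = 1393;  90·c₂ + 12·c₁ + 4·c₀ = 221.
Row-reducing yields c₂ = 7889/3894, c₁ = 11443/3894, c₀ = 552/649.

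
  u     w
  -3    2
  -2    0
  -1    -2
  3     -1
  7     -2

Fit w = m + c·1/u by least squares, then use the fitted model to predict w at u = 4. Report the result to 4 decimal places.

From the data, Σ1 = 5, Σ1/u = -19/14, Σ1/u·1/u = 2633/1764.
Moment sums: Σw = -3, Σ1/u·w = 5/7.
Normal equations: [[5, -19/14]; [-19/14, 2633/1764]]·[m, c]ᵀ = [-3, 5/7]ᵀ.
Δ = 5·(2633/1764) − (-19/14)² = 2479/441.
m = ((-3)·(2633/1764) − (-19/14)·(5/7))/(2479/441) = -6189/9916; c = (5·(5/7) − (-19/14)·(-3))/(2479/441) = -441/4958.
At u = 4: ŵ = (-6189/9916)·(1) + (-441/4958)·(1/4) = -12819/19832.

ŵ = -0.6464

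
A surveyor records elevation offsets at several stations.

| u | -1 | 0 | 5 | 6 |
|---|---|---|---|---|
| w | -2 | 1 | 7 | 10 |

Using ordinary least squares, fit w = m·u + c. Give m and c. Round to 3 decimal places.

AᵀA·[m, c]ᵀ = Aᵀw reads: 62·m + 10·c = 97;  10·m + 4·c = 16.
(Σu·u = 62, Σu = 10, Σ1 = 4, Σu·w = 97, Σw = 16.)
Δ = 62·4 − 10² = 148.
m = (97·4 − 10·16)/148 = 57/37; c = (62·16 − 10·97)/148 = 11/74.

m = 1.541, c = 0.149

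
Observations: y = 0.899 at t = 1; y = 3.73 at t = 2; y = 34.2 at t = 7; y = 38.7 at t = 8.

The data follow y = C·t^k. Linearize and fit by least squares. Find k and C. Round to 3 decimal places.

Let Y = ln y. Fitting Y = k·ln t + ln C by least squares:
Sums: Σln t = 4.7185, Σ(ln t)² = 8.5911, Σln y = 8.3980, Σln t·ln y = 15.3880.
Normal system: [[8.5911, 4.7185]; [4.7185, 4]]·[k, ln C]ᵀ = [15.3880, 8.3980]ᵀ.
Δ = 8.5911·4 − (4.7185)² = 12.1002; k = (15.3880·4 − 4.7185·8.3980)/12.1002 = 1.81203, ln C = (8.5911·8.3980 − 4.7185·15.3880)/12.1002 = -0.03802, so C = exp(-0.03802) = 0.96269.

k = 1.812, C = 0.963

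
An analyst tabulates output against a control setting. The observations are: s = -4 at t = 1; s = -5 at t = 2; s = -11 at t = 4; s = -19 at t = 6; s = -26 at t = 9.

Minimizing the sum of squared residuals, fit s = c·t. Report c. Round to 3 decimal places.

Entries of XᵀX: Σt·t = 138.
And Σt·s = -406.
XᵀX·[c]ᵀ = Xᵀs becomes [[138]]·[c]ᵀ = [-406]ᵀ.
c = (-406)/138 = -2.94203.

c = -2.942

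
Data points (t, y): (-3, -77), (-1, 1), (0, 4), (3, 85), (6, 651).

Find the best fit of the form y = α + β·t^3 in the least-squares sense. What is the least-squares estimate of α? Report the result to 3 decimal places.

Forming MᵀM = [[5, 215]; [215, 48115]] and Mᵀy = [664, 144989]ᵀ gives MᵀM·[α, β]ᵀ = Mᵀy.
Δ = 5·48115 − 215² = 194350.
α = (664·48115 − 215·144989)/194350 = 31029/7774; β = (5·144989 − 215·664)/194350 = 116437/38870.

α = 3.991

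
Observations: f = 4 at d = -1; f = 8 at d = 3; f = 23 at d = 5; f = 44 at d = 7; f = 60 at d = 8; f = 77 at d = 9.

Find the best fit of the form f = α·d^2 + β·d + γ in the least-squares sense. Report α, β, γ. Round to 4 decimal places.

From the data, Σd^2·d^2 = 13765, Σd^2·d = 1735, Σd^2 = 229, Σd·d = 229, Σd = 31, Σ1 = 6.
And Σd^2·f = 12884, Σd·f = 1616, Σf = 216.
So MᵀM·[α, β, γ]ᵀ = Mᵀf: [[13765, 1735, 229]; [1735, 229, 31]; [229, 31, 6]]·[α, β, γ]ᵀ = [12884, 1616, 216]ᵀ.
Row-reducing yields α = 3105/2954, β = -3435/2954, γ = 2792/1477.

α = 1.0511, β = -1.1628, γ = 1.8903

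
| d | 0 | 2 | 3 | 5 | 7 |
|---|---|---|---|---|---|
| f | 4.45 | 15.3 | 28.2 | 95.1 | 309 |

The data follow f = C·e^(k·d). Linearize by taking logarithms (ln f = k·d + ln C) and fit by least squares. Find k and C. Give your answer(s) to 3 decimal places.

With ln fᵢ as the transformed response and dᵢ as the regressor:
Σd = 17.0000, Σ(d)² = 87.0000, Σln f = 17.8483, Σd·ln f = 78.3817.
Equations: 87.0000·k + 17.0000·ln C = 78.3817;  17.0000·k + 5·ln C = 17.8483.
Δ = 87.0000·5 − (17.0000)² = 146.0000; k = (78.3817·5 − 17.0000·17.8483)/146.0000 = 0.60607, ln C = (87.0000·17.8483 − 17.0000·78.3817)/146.0000 = 1.50902, so C = exp(1.50902) = 4.52231.

k = 0.606, C = 4.522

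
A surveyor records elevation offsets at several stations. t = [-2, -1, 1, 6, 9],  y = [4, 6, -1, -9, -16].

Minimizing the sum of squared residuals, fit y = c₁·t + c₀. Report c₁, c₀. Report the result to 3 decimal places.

The normal equations are: 123·c₁ + 13·c₀ = -213;  13·c₁ + 5·c₀ = -16.
Δ = 123·5 − 13² = 446.
c₁ = ((-213)·5 − 13·(-16))/446 = -857/446; c₀ = (123·(-16) − 13·(-213))/446 = 801/446.

c₁ = -1.922, c₀ = 1.796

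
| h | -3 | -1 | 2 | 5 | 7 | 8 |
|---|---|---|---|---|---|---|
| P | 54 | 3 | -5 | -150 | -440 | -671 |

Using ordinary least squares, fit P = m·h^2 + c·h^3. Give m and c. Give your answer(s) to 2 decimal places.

Normal-equation sums: Σh^2·h^2 = 7220, Σh^2·h^3 = 52488, Σh^3·h^3 = 396212.
Moment sums: Σh^2·P = -67785, Σh^3·P = -514723.
So MᵀM·[m, c]ᵀ = MᵀP: [[7220, 52488]; [52488, 396212]]·[m, c]ᵀ = [-67785, -514723]ᵀ.
Eliminating c: 396212·(row 1) − 52488·(row 2) gives 105660496·m = 396212·(-67785) − 52488·(-514723) = 159550404, so m = 39887601/26415124.
Then c = ((-514723) − 52488·(39887601/26415124))/396212 = -39600245/26415124.

m = 1.51, c = -1.50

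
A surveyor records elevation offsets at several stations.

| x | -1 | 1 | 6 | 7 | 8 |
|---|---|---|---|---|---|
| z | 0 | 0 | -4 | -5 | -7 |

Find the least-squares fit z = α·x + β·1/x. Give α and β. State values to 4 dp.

α = -0.7887, β = 0.8176

From the data, Σx·x = 151, Σx·1/x = 5, Σ1/x·1/x = 58249/28224.
Moment sums: Σx·z = -115, Σ1/x·z = -379/168.
So AᵀA·[α, β]ᵀ = Aᵀz: [[151, 5]; [5, 58249/28224]]·[α, β]ᵀ = [-115, -379/168]ᵀ.
Eliminating β: (58249/28224)·(row 1) − 5·(row 2) gives (8089999/28224)·α = (58249/28224)·(-115) − 5·(-379/168) = -6380275/28224, so α = -6380275/8089999.
Then β = ((-379/168) − 5·(-6380275/8089999))/(58249/28224) = 6614328/8089999.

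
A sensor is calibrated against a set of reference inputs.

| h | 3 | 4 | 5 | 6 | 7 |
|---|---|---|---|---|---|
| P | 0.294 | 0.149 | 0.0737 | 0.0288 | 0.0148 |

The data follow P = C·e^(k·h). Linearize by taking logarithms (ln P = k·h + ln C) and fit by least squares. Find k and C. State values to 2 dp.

Let Y = ln P. Fitting Y = k·h + ln C by least squares:
Sums: Σh = 25.0000, Σ(h)² = 135.0000, Σln P = -13.4962, Σh·ln P = -75.1027.
Normal system: [[135.0000, 25.0000]; [25.0000, 5]]·[k, ln C]ᵀ = [-75.1027, -13.4962]ᵀ.
Slope k = (n·Σh·ln P − Σh·Σln P)/(n·Σ(h)² − (Σh)²) = (5·-75.1027 − 25.0000·-13.4962)/50.0000 = -0.76215; ln C = (Σln P − k·Σh)/n = 1.11149, so C = exp(1.11149) = 3.03888.

k = -0.76, C = 3.04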